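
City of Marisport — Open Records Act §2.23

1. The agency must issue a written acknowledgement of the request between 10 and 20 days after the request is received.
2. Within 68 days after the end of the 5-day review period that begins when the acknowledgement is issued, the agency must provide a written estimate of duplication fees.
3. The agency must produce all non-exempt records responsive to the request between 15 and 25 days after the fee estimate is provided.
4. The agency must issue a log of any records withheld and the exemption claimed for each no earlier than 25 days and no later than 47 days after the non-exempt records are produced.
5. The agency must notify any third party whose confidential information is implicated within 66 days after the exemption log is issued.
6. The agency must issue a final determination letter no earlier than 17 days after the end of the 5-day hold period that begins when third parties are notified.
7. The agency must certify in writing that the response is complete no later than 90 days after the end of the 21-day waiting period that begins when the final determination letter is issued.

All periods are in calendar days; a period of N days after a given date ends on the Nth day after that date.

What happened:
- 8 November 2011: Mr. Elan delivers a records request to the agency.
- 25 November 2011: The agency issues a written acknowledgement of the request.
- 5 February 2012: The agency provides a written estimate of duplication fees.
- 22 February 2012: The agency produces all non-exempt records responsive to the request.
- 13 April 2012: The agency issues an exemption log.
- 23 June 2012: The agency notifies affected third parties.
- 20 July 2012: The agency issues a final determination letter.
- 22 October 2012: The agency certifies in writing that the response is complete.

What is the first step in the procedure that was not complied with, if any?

Step 4

Step 1: the window is 10–20 days after 8 November 2011 (when the request is received), so 18 November 2011 through 28 November 2011; done 25 November 2011, which is between those dates.
Step 2: 68 days after 30 November 2011 (end of the 5-day review period, which began when the acknowledgement is issued on 25 November 2011) is 6 February 2012; done 5 February 2012 — timely.
Step 3: the window is 15–25 days after 5 February 2012 (when the fee estimate is provided), so 20 February 2012 through 1 March 2012; 22 February 2012 falls inside that range.
Step 4: the window is 25–47 days after 22 February 2012 (when the non-exempt records are produced), so 18 March 2012 through 9 April 2012; done 13 April 2012 — 4 days after the window closed.
The analysis stops there.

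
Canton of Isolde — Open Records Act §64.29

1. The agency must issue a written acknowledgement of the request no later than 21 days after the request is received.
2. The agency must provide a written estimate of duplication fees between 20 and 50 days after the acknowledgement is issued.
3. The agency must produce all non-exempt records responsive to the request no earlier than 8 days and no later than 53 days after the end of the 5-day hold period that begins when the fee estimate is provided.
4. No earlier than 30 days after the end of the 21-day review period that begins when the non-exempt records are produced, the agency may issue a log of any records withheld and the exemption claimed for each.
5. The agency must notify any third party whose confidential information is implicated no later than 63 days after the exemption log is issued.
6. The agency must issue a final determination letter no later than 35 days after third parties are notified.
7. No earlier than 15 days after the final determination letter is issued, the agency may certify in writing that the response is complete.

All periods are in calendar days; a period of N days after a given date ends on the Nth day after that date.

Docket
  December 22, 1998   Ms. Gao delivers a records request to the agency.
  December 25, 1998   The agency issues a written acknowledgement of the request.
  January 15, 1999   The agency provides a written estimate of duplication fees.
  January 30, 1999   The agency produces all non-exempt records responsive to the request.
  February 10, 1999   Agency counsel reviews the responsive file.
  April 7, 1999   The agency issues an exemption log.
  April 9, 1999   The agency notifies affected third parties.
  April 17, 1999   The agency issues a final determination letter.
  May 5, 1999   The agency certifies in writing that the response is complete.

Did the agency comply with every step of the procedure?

(1) due by December 22, 1998 + 21 days = January 12, 1999; done December 25, 1998 — timely.
(2) the permitted window runs from December 25, 1998 + 20 = January 14, 1999 to December 25, 1998 + 50 = February 13, 1999; January 15, 1999 falls inside that range.
(3) the permitted window runs from January 20, 1999 + 8 = January 28, 1999 to January 20, 1999 + 53 = March 14, 1999; done January 30, 1999, which is between those dates.
(4) permitted from February 20, 1999 + 30 days = March 22, 1999 onward; done April 7, 1999 — permitted.
(5) due by April 7, 1999 + 63 days = June 9, 1999; April 9, 1999 is within that limit.
(6) due by April 9, 1999 + 35 days = May 14, 1999; done April 17, 1999 — timely.
(7) permitted from April 17, 1999 + 15 days = May 2, 1999 onward; done May 5, 1999, after the minimum wait.

Yes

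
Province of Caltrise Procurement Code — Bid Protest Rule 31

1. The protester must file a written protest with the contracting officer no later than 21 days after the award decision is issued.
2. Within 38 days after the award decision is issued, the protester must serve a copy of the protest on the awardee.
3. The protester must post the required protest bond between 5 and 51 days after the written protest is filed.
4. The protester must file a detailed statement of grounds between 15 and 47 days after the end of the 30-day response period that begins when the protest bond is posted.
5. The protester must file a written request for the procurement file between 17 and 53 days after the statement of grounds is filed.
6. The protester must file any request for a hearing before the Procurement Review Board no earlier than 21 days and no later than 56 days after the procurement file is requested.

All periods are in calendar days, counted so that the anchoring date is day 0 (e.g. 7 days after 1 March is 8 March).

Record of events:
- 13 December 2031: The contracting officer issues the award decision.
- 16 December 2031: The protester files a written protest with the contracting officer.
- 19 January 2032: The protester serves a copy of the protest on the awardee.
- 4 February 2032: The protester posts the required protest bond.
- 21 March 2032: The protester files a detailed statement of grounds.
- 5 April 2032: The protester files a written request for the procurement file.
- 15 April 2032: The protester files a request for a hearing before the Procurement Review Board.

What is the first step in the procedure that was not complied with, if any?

(1) due by 13 December 2031 + 21 days = 3 January 2032; done 16 December 2031 — timely.
(2) due by 13 December 2031 + 38 days = 20 January 2032; done 19 January 2032 — timely.
(3) the permitted window runs from 16 December 2031 + 5 = 21 December 2031 to 16 December 2031 + 51 = 5 February 2032; done 4 February 2032 — within the window.
(4) the permitted window runs from 5 March 2032 + 15 = 20 March 2032 to 5 March 2032 + 47 = 21 April 2032; done 21 March 2032 — within the window.
(5) the permitted window runs from 21 March 2032 + 17 = 7 April 2032 to 21 March 2032 + 53 = 13 May 2032; done 5 April 2032 — 2 days before the window opened.

Step 5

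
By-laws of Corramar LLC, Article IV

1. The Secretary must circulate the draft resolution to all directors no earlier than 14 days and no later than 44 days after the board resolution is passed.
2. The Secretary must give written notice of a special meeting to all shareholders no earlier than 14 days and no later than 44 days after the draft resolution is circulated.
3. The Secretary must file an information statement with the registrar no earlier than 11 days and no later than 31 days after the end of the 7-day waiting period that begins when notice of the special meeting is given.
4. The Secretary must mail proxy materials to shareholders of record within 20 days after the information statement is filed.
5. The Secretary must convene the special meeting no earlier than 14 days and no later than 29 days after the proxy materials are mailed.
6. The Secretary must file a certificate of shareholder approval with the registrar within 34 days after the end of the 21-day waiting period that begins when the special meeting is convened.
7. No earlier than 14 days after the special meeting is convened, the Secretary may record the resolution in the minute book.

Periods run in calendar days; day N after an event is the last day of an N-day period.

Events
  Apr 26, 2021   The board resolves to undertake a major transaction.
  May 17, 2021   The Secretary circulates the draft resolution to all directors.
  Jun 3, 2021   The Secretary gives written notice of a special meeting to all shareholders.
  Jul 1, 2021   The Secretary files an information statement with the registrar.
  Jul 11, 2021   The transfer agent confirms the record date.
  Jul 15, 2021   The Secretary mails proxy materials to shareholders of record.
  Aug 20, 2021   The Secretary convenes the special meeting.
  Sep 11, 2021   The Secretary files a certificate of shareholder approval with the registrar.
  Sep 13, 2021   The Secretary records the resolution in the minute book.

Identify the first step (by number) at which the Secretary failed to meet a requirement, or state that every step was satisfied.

(1) the permitted window runs from Apr 26, 2021 + 14 = May 10, 2021 to Apr 26, 2021 + 44 = Jun 9, 2021; done May 17, 2021, which is between those dates.
(2) the permitted window runs from May 17, 2021 + 14 = May 31, 2021 to May 17, 2021 + 44 = Jun 30, 2021; Jun 3, 2021 falls inside that range.
(3) the permitted window runs from Jun 10, 2021 + 11 = Jun 21, 2021 to Jun 10, 2021 + 31 = Jul 11, 2021; Jul 1, 2021 falls inside that range.
(4) due by Jul 1, 2021 + 20 days = Jul 21, 2021; completed Jul 15, 2021, before the deadline.
(5) the permitted window runs from Jul 15, 2021 + 14 = Jul 29, 2021 to Jul 15, 2021 + 29 = Aug 13, 2021; Aug 20, 2021 is 7 days past the end of the window.

Step 5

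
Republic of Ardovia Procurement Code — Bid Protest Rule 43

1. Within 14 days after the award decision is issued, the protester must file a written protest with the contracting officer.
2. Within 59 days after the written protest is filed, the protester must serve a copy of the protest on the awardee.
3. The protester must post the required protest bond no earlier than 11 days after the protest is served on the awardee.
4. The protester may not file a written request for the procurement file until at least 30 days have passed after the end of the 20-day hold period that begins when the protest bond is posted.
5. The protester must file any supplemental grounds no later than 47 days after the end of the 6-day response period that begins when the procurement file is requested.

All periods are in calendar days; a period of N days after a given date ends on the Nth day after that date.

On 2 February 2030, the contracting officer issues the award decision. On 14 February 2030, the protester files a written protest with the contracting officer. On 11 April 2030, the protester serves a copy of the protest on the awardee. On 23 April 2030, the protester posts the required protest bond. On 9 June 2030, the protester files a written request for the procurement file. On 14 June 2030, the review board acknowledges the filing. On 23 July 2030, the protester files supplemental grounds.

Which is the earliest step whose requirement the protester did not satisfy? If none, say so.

Step 1 — counting 14 days from 2 February 2030 (when the award decision is issued) gives a deadline of 16 February 2030; done 14 February 2030 — timely.
Step 2 — counting 59 days from 14 February 2030 (when the written protest is filed) gives a deadline of 14 April 2030; done 11 April 2030 — timely.
Step 3 — must wait 11 days from 11 April 2030 (when the protest is served on the awardee), so not before 22 April 2030; done 23 April 2030 — permitted.
Step 4 — must wait 30 days from 13 May 2030 (end of the 20-day hold period, which began when the protest bond is posted on 23 April 2030), so not before 12 June 2030; 9 June 2030 is 3 days before the earliest permitted date.
The procedure was therefore not followed at step 4.

Step 4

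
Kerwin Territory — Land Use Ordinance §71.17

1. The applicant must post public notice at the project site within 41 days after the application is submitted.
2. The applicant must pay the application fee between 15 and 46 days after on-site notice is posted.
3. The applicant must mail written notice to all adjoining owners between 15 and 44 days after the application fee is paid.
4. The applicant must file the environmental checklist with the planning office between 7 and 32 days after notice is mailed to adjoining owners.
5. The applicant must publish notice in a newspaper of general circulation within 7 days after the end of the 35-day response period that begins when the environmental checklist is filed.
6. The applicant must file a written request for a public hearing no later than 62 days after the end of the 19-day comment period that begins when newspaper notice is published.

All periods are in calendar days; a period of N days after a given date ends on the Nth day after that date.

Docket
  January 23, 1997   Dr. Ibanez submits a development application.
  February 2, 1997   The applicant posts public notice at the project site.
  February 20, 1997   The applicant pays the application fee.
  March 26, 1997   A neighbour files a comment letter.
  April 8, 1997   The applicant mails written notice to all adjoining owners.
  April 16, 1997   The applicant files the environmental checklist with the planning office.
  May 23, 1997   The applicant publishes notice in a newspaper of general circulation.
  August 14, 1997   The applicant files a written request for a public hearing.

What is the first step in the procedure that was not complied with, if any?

Step 1 — counting 41 days from January 23, 1997 (when the application is submitted) gives a deadline of March 5, 1997; done February 2, 1997 — timely.
Step 2 — 15 and 46 days from February 2, 1997 (when on-site notice is posted) are February 17, 1997 and March 20, 1997 respectively; done February 20, 1997 — within the window.
Step 3 — 15 and 44 days from February 20, 1997 (when the application fee is paid) are March 7, 1997 and April 5, 1997 respectively; done April 8, 1997 — 3 days after the window closed.

Step 3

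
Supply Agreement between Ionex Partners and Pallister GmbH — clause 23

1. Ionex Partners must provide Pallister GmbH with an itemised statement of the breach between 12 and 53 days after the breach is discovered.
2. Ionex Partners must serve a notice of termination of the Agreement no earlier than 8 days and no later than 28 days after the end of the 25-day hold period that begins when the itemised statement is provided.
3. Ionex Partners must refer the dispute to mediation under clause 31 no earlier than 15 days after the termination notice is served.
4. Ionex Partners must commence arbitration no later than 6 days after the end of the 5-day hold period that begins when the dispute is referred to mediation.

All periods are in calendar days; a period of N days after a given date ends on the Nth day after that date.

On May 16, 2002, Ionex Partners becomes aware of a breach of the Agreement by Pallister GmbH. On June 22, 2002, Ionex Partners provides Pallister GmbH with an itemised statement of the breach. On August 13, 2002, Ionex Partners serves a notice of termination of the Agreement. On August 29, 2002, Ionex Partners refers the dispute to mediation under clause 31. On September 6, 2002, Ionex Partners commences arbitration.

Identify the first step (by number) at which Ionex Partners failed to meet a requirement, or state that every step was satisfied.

None — every step was satisfied

Step 1: the window is 12–53 days after May 16, 2002 (when the breach is discovered), so May 28, 2002 through July 8, 2002; done June 22, 2002, which is between those dates.
Step 2: the window is 8–28 days after July 17, 2002 (end of the 25-day hold period, which began when the itemised statement is provided on June 22, 2002), so July 25, 2002 through August 14, 2002; done August 13, 2002, which is between those dates.
Step 3: the earliest permitted date is 15 days after August 13, 2002 (when the termination notice is served), i.e. August 28, 2002; done August 29, 2002 — permitted.
Step 4: 6 days after September 3, 2002 (end of the 5-day hold period, which began when the dispute is referred to mediation on August 29, 2002) is September 9, 2002; completed September 6, 2002, before the deadline.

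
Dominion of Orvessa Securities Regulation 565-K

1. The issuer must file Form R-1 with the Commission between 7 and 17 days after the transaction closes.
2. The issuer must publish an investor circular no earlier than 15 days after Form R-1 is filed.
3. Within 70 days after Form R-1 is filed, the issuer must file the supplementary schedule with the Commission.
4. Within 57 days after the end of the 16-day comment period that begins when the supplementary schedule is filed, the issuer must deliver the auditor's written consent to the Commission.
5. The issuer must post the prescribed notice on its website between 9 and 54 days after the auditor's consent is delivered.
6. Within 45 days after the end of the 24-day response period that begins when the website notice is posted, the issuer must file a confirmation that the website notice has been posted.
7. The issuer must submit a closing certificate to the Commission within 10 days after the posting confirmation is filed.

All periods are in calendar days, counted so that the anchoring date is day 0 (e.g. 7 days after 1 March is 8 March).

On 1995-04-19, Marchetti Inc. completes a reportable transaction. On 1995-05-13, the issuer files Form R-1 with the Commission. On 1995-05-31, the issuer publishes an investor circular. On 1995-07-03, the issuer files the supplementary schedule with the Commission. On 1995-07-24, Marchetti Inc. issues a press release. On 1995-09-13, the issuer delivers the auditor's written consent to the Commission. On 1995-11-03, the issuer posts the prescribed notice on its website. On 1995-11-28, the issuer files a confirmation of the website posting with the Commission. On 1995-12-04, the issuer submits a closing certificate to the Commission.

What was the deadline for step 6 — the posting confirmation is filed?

1996-01-11

The website notice is posted on 1995-11-03; the 24-day response period therefore ends 1995-11-27, and step 6 runs from that date. 45 days after 1995-11-27 is 1996-01-11.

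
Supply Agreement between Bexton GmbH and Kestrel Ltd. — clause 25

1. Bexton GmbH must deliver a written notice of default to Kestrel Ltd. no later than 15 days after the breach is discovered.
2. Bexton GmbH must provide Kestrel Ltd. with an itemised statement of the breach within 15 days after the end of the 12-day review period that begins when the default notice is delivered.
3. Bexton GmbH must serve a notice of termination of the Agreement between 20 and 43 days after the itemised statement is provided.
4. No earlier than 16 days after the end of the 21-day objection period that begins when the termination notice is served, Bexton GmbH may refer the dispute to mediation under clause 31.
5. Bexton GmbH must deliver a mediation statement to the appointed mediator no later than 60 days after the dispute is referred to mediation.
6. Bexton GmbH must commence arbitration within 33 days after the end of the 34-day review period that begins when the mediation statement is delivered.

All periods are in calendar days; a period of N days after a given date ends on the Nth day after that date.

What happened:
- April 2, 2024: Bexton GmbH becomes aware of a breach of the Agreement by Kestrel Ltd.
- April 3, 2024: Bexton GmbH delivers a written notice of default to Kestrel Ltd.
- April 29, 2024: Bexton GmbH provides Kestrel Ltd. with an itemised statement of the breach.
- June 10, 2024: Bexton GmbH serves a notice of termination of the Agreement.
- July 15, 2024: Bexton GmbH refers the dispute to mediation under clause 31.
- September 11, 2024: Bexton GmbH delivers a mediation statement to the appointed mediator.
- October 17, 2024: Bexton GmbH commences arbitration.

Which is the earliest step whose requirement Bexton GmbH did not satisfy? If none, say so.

Step 1: 15 days after April 2, 2024 (when the breach is discovered) is April 17, 2024; April 3, 2024 is within that limit.
Step 2: 15 days after April 15, 2024 (end of the 12-day review period, which began when the default notice is delivered on April 3, 2024) is April 30, 2024; completed April 29, 2024, before the deadline.
Step 3: the window is 20–43 days after April 29, 2024 (when the itemised statement is provided), so May 19, 2024 through June 11, 2024; done June 10, 2024, which is between those dates.
Step 4: the earliest permitted date is 16 days after July 1, 2024 (end of the 21-day objection period, which began when the termination notice is served on June 10, 2024), i.e. July 17, 2024; done July 15, 2024 — 2 days too early.
That is the first point of non-compliance.

Step 4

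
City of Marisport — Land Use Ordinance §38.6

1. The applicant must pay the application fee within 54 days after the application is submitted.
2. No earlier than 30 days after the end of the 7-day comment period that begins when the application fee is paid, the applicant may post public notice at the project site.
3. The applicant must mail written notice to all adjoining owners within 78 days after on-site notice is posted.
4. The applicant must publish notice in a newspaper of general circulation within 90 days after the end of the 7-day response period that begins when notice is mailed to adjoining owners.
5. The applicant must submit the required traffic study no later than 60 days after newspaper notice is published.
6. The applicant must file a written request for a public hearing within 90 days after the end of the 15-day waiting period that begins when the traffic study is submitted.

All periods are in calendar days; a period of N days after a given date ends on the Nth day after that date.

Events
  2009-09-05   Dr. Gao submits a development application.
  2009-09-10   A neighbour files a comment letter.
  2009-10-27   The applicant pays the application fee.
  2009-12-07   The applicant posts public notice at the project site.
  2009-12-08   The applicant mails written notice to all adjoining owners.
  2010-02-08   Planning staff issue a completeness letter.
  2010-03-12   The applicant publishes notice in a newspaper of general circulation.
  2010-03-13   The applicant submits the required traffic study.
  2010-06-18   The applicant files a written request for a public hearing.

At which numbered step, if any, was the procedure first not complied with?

Step 1: 54 days after 2009-09-05 (when the application is submitted) is 2009-10-29; done 2009-10-27 — timely.
Step 2: the earliest permitted date is 30 days after 2009-11-03 (end of the 7-day comment period, which began when the application fee is paid on 2009-10-27), i.e. 2009-12-03; done 2009-12-07, after the minimum wait.
Step 3: 78 days after 2009-12-07 (when on-site notice is posted) is 2010-02-23; done 2009-12-08 — timely.
Step 4: 90 days after 2009-12-15 (end of the 7-day response period, which began when notice is mailed to adjoining owners on 2009-12-08) is 2010-03-15; done 2010-03-12 — timely.
Step 5: 60 days after 2010-03-12 (when newspaper notice is published) is 2010-05-11; done 2010-03-13 — timely.
Step 6: 90 days after 2010-03-28 (end of the 15-day waiting period, which began when the traffic study is submitted on 2010-03-13) is 2010-06-26; 2010-06-18 is within that limit.

None — every step was satisfied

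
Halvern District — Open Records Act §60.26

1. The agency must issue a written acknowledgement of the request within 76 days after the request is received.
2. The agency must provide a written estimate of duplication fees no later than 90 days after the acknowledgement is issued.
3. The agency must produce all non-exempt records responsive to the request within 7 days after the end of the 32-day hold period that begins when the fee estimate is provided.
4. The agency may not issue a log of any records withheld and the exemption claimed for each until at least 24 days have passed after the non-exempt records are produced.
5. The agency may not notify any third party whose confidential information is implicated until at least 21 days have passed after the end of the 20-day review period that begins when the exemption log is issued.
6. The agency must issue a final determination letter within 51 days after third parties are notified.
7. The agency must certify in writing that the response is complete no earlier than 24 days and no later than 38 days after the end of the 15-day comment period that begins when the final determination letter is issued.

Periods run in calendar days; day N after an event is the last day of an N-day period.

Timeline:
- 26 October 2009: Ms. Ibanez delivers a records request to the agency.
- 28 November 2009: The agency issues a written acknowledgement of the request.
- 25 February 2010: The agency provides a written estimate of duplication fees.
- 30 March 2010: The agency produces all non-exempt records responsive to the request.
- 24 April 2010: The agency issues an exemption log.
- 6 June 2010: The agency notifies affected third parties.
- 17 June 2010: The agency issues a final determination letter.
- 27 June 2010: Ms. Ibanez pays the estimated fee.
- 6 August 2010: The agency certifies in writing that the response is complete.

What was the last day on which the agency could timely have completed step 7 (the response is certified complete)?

The final determination letter is issued on 17 June 2010; the 15-day comment period therefore ends 2 July 2010, and step 7 runs from that date. The window is 24–38 days after 2 July 2010; it closes on 9 August 2010.

9 August 2010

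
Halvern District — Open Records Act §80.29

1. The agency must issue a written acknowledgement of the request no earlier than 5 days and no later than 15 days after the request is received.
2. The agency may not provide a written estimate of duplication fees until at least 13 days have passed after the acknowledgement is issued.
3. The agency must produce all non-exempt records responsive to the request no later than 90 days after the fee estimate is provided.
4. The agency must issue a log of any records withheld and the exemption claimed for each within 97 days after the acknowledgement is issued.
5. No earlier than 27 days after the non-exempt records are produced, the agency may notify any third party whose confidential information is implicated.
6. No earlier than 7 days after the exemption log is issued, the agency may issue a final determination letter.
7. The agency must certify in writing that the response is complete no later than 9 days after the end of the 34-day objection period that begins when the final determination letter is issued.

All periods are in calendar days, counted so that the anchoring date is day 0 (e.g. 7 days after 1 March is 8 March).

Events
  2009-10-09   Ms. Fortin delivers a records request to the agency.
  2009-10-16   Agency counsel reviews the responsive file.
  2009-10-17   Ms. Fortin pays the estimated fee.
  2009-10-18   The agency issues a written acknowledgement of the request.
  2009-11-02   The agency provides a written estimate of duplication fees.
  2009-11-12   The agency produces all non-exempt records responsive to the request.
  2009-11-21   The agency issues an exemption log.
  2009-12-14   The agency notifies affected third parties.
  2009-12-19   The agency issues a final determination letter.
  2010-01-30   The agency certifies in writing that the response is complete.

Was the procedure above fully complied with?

Step 1: the window is 5–15 days after 2009-10-09 (when the request is received), so 2009-10-14 through 2009-10-24; done 2009-10-18 — within the window.
Step 2: the earliest permitted date is 13 days after 2009-10-18 (when the acknowledgement is issued), i.e. 2009-10-31; done 2009-11-02 — permitted.
Step 3: 90 days after 2009-11-02 (when the fee estimate is provided) is 2010-01-31; 2009-11-12 is within that limit.
Step 4: 97 days after 2009-10-18 (when the acknowledgement is issued) is 2010-01-23; done 2009-11-21 — timely.
Step 5: the earliest permitted date is 27 days after 2009-11-12 (when the non-exempt records are produced), i.e. 2009-12-09; done 2009-12-14, after the minimum wait.
Step 6: the earliest permitted date is 7 days after 2009-11-21 (when the exemption log is issued), i.e. 2009-11-28; 2009-12-19 is on or after that date.
Step 7: 9 days after 2010-01-22 (end of the 34-day objection period, which began when the final determination letter is issued on 2009-12-19) is 2010-01-31; done 2010-01-30 — timely.

Yes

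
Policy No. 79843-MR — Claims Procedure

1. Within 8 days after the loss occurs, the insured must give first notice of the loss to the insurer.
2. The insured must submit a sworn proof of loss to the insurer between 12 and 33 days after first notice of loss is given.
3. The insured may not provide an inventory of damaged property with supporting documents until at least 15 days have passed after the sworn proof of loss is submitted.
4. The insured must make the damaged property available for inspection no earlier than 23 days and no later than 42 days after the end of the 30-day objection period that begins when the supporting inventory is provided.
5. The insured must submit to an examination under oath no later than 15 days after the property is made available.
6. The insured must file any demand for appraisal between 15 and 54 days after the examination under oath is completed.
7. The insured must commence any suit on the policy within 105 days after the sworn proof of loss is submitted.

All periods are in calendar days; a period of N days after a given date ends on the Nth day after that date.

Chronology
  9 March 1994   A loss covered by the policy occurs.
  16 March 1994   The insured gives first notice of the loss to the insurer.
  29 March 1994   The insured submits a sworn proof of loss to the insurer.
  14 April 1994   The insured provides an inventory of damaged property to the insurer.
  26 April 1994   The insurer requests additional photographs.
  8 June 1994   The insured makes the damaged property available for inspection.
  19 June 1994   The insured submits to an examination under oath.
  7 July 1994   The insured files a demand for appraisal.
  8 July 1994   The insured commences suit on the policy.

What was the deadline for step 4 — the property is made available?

The supporting inventory is provided on 14 April 1994; the 30-day objection period therefore ends 14 May 1994, and step 4 runs from that date. The window is 23–42 days after 14 May 1994; it closes on 25 June 1994.

25 June 1994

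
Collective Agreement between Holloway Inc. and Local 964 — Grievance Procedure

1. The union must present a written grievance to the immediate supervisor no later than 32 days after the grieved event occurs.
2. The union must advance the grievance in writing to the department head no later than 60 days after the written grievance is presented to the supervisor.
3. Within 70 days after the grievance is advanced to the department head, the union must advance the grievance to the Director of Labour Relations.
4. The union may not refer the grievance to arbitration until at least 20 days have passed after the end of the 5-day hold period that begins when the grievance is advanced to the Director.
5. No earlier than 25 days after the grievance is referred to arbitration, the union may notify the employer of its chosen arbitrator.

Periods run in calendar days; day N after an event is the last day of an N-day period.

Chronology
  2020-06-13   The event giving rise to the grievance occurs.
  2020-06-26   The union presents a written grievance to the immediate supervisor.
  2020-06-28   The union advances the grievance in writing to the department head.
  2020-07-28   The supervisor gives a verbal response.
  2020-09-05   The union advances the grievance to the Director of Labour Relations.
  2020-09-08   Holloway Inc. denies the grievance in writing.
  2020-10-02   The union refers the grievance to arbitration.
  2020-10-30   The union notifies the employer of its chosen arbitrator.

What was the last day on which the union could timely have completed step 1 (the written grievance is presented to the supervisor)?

2020-07-15

Step 1 runs from 2020-06-13, when the grieved event occurs. 32 days after 2020-06-13 is 2020-07-15.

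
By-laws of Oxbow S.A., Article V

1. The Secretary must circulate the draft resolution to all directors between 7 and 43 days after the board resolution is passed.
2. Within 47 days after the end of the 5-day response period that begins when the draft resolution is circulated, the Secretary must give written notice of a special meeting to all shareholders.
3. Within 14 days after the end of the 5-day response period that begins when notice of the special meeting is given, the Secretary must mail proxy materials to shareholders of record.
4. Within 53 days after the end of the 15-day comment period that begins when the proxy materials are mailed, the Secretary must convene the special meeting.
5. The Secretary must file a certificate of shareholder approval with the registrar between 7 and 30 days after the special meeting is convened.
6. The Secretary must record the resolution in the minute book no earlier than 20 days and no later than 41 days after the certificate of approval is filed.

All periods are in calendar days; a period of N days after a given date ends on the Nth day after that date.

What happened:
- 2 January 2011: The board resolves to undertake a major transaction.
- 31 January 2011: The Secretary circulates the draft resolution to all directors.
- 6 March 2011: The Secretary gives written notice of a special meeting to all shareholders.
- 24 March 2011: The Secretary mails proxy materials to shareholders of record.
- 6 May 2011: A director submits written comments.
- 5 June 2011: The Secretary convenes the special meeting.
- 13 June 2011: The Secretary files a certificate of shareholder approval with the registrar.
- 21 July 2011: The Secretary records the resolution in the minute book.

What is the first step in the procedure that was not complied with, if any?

(1) the permitted window runs from 2 January 2011 + 7 = 9 January 2011 to 2 January 2011 + 43 = 14 February 2011; done 31 January 2011 — within the window.
(2) due by 5 February 2011 + 47 days = 24 March 2011; 6 March 2011 is within that limit.
(3) due by 11 March 2011 + 14 days = 25 March 2011; 24 March 2011 is within that limit.
(4) due by 8 April 2011 + 53 days = 31 May 2011; done 5 June 2011 — 5 days late.
No need to go further; step 4 was not satisfied.

Step 4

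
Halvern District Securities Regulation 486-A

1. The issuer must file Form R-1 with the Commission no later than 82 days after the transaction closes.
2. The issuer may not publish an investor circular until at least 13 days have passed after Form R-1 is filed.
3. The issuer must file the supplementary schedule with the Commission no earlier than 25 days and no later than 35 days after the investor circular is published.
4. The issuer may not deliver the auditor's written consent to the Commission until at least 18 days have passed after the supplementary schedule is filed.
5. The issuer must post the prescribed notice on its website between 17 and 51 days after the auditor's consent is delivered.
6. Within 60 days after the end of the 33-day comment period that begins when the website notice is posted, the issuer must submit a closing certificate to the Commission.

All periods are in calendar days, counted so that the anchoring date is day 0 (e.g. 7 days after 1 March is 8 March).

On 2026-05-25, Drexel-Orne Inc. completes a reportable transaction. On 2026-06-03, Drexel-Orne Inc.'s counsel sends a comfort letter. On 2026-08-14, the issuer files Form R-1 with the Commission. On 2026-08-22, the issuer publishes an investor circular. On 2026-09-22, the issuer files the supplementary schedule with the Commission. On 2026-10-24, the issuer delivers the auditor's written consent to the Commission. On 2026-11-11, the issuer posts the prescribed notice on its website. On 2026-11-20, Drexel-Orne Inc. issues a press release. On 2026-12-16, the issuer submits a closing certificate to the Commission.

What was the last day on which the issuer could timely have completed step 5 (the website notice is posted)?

2026-12-14

Step 5 runs from 2026-10-24, when the auditor's consent is delivered. The window is 17–51 days after 2026-10-24; it closes on 2026-12-14.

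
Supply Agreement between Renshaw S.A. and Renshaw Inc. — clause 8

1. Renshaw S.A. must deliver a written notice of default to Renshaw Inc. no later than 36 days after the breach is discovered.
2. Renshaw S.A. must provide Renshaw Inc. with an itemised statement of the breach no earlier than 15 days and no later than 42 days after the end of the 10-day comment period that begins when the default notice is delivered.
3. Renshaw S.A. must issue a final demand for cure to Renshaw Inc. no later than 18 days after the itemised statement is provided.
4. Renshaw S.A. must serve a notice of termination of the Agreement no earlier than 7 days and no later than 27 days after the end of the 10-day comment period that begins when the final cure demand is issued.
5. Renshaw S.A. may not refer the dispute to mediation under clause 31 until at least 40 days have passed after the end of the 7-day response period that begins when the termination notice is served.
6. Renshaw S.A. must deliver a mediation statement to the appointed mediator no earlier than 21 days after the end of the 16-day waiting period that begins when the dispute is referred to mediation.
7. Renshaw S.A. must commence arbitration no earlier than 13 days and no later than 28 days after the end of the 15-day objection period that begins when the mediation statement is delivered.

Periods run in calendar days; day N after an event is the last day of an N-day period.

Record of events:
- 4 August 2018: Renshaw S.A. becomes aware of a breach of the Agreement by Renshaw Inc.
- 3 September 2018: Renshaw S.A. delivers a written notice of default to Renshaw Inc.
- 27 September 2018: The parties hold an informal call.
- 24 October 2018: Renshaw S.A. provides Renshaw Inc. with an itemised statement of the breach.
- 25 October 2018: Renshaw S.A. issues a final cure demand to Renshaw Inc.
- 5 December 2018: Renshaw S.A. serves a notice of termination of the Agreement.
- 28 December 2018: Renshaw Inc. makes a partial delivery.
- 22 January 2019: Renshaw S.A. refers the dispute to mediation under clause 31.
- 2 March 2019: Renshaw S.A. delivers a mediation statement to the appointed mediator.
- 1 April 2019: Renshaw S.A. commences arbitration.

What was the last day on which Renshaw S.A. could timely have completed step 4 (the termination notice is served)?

The final cure demand is issued on 25 October 2018; the 10-day comment period therefore ends 4 November 2018, and step 4 runs from that date. The window is 7–27 days after 4 November 2018; it closes on 1 December 2018.

1 December 2018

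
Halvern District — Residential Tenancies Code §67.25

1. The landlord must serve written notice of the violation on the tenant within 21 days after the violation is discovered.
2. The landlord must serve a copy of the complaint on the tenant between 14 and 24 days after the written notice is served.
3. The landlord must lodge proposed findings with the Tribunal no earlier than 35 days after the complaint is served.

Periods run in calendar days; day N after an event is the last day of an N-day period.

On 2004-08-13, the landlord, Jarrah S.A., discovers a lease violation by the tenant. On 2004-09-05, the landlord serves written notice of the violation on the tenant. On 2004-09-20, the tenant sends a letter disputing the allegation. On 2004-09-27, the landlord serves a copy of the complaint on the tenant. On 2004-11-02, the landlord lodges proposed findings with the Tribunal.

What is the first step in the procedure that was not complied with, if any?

Step 1

(1) due by 2004-08-13 + 21 days = 2004-09-03; 2004-09-05 misses that deadline by 2 days.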